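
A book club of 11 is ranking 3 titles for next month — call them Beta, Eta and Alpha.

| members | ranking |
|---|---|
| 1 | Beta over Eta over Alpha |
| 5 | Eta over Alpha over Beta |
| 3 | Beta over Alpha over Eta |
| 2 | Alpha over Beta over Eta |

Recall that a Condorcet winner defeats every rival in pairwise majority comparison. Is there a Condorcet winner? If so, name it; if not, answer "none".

Pairwise majorities:
Beta–Eta: Beta 6–5.
Beta vs Alpha: Alpha, 7–4.
Eta vs Alpha: Eta wins 6–5.
Every book loses at least once (Beta loses to Alpha; Eta loses to Beta; Alpha loses to Eta). The majority relation contains the cycle Beta > Eta > Alpha > Beta, so there is no Condorcet winner.

none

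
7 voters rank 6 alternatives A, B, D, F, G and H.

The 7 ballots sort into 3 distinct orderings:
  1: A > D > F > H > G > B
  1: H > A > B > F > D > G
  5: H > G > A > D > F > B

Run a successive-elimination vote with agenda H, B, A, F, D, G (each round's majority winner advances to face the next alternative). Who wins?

Round 1: H vs B — 7–0, H advances.
Round 2: H vs A — 6–1, H advances.
Round 3: H vs F — 6–1, H advances.
Round 4: H vs D — 6–1, H advances.
Round 5: H vs G — 7–0, H advances.
The agenda winner is H.

H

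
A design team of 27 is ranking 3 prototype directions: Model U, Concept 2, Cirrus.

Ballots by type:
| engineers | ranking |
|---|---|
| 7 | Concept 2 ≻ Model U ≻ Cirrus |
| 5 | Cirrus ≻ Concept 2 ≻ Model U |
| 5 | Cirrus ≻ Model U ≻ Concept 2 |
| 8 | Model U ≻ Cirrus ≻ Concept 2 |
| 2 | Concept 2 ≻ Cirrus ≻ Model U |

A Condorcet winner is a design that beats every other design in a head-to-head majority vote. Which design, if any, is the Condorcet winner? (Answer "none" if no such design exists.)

none

Head-to-head results (27 engineers):
Model U vs Concept 2: Concept 2 wins 14–13.
Model U–Cirrus: Model U 15–12.
Concept 2–Cirrus: Cirrus 18–9.
Every design loses at least once (Model U loses to Concept 2; Concept 2 loses to Cirrus; Cirrus loses to Model U). The majority relation contains the cycle Model U beats Cirrus beats Concept 2 beats Model U, so there is no Condorcet winner.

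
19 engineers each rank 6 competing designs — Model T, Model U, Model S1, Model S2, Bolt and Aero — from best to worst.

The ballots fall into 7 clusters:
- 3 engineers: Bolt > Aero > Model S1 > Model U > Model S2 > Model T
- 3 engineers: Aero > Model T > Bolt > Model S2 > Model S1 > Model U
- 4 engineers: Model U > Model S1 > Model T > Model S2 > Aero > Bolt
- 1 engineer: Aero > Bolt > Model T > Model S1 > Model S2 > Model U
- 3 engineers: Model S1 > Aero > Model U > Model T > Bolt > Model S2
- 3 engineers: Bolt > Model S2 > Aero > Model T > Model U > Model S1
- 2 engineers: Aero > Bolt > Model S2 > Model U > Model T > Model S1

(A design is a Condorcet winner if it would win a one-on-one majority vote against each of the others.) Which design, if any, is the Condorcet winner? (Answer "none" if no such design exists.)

Aero

Head-to-head results (19 engineers):
Model T vs Model U: 7 to 12, Model U.
Model T vs Model S1: Model T is ranked higher on 3+1+3+2 = 9 ballots, Model S1 on 10. Model S1 wins 10–9.
Model T vs Model S2: Model T is ranked higher on 3+4+1+3 = 11 ballots, Model S2 on 8. Model T wins 11–8.
Model T vs Bolt: Model T preferred on 3+4+3 = 10 ballots; Model T wins 10–9.
Model T vs Aero: Model T is ranked higher on 4 ballots, Aero on 15. Aero wins 15–4.
Model U vs Model S1: Model U is ranked higher on 4+3+2 = 9 ballots, Model S1 on 10. Model S1 wins 10–9.
Model U vs Model S2: 10 to 9, Model U.
Model U vs Bolt: 7 to 12, Bolt.
Model U vs Aero: Model U is ranked higher on 4 ballots, Aero on 15. Aero wins 15–4.
Model S1 vs Model S2: 11 to 8, Model S1.
Model S1 vs Bolt: Model S1 is ranked higher on 4+3 = 7 ballots, Bolt on 12. Bolt wins 12–7.
Model S1 vs Aero: Model S1 preferred on 4+3 = 7 ballots; Aero wins 12–7.
Model S2 vs Bolt: Model S2 is ranked higher on 4 ballots, Bolt on 15. Bolt wins 15–4.
Model S2 vs Aero: 7 to 12, Aero.
Bolt vs Aero: 6 to 13, Aero.
Aero wins every pairwise contest, so Aero is the Condorcet winner.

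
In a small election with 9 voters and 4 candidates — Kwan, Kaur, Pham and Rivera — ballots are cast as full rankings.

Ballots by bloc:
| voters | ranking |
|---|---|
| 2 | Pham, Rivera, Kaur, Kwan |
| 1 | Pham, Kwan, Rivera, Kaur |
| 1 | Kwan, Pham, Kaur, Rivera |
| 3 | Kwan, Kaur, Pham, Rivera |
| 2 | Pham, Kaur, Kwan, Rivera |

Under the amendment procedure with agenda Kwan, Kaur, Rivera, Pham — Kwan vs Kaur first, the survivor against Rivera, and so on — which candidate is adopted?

Pham

Round 1: Kwan vs Kaur — 5–4, Kwan advances.
Round 2: Kwan vs Rivera — 7–2, Kwan advances.
Round 3: Kwan vs Pham — 4–5, Pham advances.
Pham survives the agenda.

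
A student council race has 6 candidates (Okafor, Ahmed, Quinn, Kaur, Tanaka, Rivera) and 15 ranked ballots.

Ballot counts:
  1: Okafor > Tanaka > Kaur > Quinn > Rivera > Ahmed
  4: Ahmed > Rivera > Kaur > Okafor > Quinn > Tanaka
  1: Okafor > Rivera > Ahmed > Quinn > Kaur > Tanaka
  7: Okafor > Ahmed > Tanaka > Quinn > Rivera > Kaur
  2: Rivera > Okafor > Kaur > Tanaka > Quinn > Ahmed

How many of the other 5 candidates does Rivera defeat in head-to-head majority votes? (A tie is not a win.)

Rivera against each rival (15 voters):
Rivera vs Okafor: Okafor, 9–6.
Rivera vs Ahmed: 4 to 11, Ahmed.
Rivera vs Quinn: Quinn, 8–7.
Rivera vs Kaur: 14 to 1, Rivera.
Rivera–Tanaka: Tanaka 8–7.
Rivera beats Kaur; loses to Okafor, Ahmed, Quinn, Tanaka — 1 pairwise win.

1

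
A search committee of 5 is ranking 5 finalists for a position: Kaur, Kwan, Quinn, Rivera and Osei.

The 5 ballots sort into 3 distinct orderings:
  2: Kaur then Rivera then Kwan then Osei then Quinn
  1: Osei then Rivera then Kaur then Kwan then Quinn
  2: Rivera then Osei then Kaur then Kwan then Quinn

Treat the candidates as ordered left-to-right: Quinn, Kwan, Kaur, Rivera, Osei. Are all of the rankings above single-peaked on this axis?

yes

Axis positions: Quinn=1, Kwan=2, Kaur=3, Rivera=4, Osei=5.
Faction 1 (peak Kaur at position 3): ranking walks positions 3-4-2-5-1, expanding outward from the peak — single-peaked.
Faction 2 (peak Osei at position 5): ranking walks positions 5-4-3-2-1, expanding outward from the peak — single-peaked.
Faction 3 (peak Rivera at position 4): ranking walks positions 4-5-3-2-1, expanding outward from the peak — single-peaked.
Every ranking is single-peaked on this axis.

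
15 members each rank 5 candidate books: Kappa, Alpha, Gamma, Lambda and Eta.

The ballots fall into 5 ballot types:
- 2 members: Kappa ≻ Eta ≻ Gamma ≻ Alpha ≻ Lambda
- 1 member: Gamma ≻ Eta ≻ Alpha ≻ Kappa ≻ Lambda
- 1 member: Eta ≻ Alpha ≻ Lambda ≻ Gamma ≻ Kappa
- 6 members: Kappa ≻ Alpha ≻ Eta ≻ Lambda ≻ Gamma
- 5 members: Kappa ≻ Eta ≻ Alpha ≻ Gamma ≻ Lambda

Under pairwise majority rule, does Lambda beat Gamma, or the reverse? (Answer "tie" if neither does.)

Ballots ranking Lambda above Gamma: 1 + 6 = 7.
Ballots ranking Gamma above Lambda: 15 − 7 = 8.
Gamma wins the head-to-head 8–7.

Gamma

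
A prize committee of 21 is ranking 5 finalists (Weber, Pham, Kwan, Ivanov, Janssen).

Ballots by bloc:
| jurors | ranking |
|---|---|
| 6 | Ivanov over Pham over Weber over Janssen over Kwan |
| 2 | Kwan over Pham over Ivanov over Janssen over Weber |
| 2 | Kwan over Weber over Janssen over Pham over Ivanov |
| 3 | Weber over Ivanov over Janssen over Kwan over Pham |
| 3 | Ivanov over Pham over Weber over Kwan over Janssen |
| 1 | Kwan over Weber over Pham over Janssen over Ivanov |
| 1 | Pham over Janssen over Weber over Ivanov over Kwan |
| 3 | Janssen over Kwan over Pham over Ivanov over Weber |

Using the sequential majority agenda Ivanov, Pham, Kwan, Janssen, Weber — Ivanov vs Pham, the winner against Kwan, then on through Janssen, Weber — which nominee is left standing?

Ivanov

Round 1: Ivanov vs Pham — 12–9, Ivanov advances.
Round 2: Ivanov vs Kwan — 13–8, Ivanov advances.
Round 3: Ivanov vs Janssen — 14–7, Ivanov advances.
Round 4: Ivanov vs Weber — 14–7, Ivanov advances.
Ivanov survives the agenda.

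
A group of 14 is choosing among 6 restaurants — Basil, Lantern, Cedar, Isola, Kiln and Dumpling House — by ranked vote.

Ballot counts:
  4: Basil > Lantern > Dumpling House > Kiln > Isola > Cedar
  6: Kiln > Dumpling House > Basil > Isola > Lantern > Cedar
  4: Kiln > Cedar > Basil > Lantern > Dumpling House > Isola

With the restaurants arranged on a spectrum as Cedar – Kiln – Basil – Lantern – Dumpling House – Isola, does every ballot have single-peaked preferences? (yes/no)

no

Axis positions: Cedar=1, Kiln=2, Basil=3, Lantern=4, Dumpling House=5, Isola=6.
Bloc 1 (peak Basil at position 3): ranking walks positions 3-4-5-2-6-1, expanding outward from the peak — single-peaked.
Bloc 2: ranking walks positions 2-5-3-6-4-1; Dumpling House is ranked above Basil even though Basil lies between Dumpling House and the peak Kiln on the axis — preferences dip and rise again. Not single-peaked.
Bloc 3 (peak Kiln at position 2): ranking walks positions 2-1-3-4-5-6, expanding outward from the peak — single-peaked.
Bloc 2 violates single-peakedness, so the profile is not single-peaked on this axis.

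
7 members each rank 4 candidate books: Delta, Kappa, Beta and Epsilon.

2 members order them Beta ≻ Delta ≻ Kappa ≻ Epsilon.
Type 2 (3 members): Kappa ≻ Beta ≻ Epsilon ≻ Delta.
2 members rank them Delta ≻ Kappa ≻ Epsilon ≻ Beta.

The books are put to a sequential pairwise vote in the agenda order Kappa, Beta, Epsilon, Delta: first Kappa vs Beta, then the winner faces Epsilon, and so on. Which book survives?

Round 1: Kappa vs Beta — 5–2, Kappa advances.
Round 2: Kappa vs Epsilon — 7–0, Kappa advances.
Round 3: Kappa vs Delta — 3–4, Delta advances.
Delta survives the agenda.

Delta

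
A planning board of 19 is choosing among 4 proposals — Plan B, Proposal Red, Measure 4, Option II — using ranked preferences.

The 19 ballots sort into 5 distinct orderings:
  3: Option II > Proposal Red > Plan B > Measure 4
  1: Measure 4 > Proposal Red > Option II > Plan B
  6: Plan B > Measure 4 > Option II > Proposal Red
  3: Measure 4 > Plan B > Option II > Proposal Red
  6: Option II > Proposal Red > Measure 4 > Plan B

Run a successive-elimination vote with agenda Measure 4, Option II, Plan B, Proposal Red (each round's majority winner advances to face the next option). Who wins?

Round 1: Measure 4 vs Option II — 10–9, Measure 4 advances.
Round 2: Measure 4 vs Plan B — 10–9, Measure 4 advances.
Round 3: Measure 4 vs Proposal Red — 10–9, Measure 4 advances.
The agenda winner is Measure 4.

Measure 4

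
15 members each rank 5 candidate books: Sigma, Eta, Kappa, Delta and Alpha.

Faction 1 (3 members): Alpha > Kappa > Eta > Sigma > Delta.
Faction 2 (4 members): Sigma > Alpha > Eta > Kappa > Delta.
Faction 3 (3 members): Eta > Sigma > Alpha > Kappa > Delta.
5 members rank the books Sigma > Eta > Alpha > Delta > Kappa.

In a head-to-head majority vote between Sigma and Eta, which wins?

Sigma

Ballots ranking Sigma above Eta: 4 + 5 = 9.
Ballots ranking Eta above Sigma: 15 − 9 = 6.
Sigma wins the head-to-head 9–6.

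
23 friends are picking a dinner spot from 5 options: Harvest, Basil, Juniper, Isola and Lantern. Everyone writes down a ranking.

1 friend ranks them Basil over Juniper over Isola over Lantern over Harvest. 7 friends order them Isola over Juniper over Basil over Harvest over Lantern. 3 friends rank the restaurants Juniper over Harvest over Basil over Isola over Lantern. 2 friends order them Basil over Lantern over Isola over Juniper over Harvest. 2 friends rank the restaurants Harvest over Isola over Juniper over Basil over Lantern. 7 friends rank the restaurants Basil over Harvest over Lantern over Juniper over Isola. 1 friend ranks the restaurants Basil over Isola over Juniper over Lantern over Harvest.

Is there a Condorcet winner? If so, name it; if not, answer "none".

none

Head-to-head results (23 friends):
Harvest vs Basil: Basil wins 18–5.
Harvest vs Juniper: Juniper, 14–9.
Harvest–Isola: Harvest 12–11.
Harvest vs Lantern: Harvest, 19–4.
Basil vs Juniper: Juniper wins 12–11.
Basil–Isola: Basil 14–9.
Basil vs Lantern: Basil, 23–0.
Juniper vs Isola: Isola, 12–11.
Juniper vs Lantern: Juniper, 14–9.
Isola–Lantern: Isola 14–9.
Each restaurant drops at least one matchup (Harvest loses to Basil; Basil loses to Juniper; Juniper loses to Isola; Isola loses to Harvest; Lantern loses to Harvest); the cycle Harvest > Isola > Juniper > Harvest rules out a Condorcet winner.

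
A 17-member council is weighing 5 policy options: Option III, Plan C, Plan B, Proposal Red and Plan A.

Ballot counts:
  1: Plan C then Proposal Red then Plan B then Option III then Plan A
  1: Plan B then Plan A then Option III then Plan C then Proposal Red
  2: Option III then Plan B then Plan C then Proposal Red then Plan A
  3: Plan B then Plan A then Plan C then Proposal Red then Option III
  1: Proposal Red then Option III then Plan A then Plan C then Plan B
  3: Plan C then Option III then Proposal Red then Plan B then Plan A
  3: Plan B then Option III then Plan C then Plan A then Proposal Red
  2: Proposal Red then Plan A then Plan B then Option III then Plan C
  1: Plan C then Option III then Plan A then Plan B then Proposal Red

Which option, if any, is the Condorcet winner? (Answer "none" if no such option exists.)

Pairwise majorities:
Option III vs Plan C: 9 to 8, Option III.
Option III vs Plan B: Option III preferred on 2+1+3+1 = 7 ballots; Plan B wins 10–7.
Option III vs Proposal Red: 1+2+3+3+1 = 10 for Option III, 7 for Proposal Red — Option III by 10–7.
Option III vs Plan A: 11 to 6, Option III.
Plan C vs Plan B: 1+1+3+1 = 6 for Plan C, 11 for Plan B — Plan B by 11–6.
Plan C vs Proposal Red: Plan C preferred on 14 ballots; Plan C wins 14–3.
Plan C vs Plan A: 1+2+3+3+1 = 10 for Plan C, 7 for Plan A — Plan C by 10–7.
Plan B vs Proposal Red: Plan B is ranked higher on 1+2+3+3+1 = 10 ballots, Proposal Red on 7. Plan B wins 10–7.
Plan B vs Plan A: 1+1+2+3+3+3 = 13 for Plan B, 4 for Plan A — Plan B by 13–4.
Proposal Red vs Plan A: Proposal Red preferred on 1+2+1+3+2 = 9 ballots; Proposal Red wins 9–8.
Only Plan B has no losses; Plan B is the Condorcet winner.

Plan B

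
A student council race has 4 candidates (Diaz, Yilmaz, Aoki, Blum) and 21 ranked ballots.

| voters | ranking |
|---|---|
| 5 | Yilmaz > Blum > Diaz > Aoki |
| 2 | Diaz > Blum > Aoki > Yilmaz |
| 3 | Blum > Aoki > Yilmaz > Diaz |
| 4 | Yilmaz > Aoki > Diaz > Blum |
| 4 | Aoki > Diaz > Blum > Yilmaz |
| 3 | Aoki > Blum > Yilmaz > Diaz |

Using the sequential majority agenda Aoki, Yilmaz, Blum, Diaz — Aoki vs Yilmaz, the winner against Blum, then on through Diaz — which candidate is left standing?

Aoki

Round 1: Aoki vs Yilmaz — 12–9, Aoki advances.
Round 2: Aoki vs Blum — 11–10, Aoki advances.
Round 3: Aoki vs Diaz — 14–7, Aoki advances.
The agenda winner is Aoki.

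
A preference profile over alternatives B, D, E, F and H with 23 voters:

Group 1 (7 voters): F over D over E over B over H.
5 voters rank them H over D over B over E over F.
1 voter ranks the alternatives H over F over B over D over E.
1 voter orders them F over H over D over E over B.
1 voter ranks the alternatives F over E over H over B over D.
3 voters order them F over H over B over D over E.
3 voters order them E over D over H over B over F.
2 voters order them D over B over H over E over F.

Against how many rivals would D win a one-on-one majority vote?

3

D against each rival (23 voters):
D vs B: D, 18–5.
D vs E: 19 to 4, D.
D vs F: 5+3+2 = 10 for D, 13 for F — F by 13–10.
D vs H: D wins 12–11.
D beats B, E, H; loses to F — 3 pairwise wins.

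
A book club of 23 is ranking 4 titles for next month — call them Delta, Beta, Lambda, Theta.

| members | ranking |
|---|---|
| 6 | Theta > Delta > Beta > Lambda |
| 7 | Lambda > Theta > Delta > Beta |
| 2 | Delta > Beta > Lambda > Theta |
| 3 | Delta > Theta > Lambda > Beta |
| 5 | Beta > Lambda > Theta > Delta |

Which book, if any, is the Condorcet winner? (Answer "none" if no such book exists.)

Pairwise majorities:
Delta vs Beta: Delta, 18–5.
Delta vs Lambda: Delta preferred on 6+2+3 = 11 ballots; Lambda wins 12–11.
Delta vs Theta: Theta, 18–5.
Beta vs Lambda: 6+2+5 = 13 for Beta, 10 for Lambda — Beta by 13–10.
Beta vs Theta: Theta, 16–7.
Lambda vs Theta: Lambda, 14–9.
Each book drops at least one matchup (Delta loses to Lambda; Beta loses to Delta; Lambda loses to Beta; Theta loses to Lambda); the cycle Delta beats Beta beats Lambda beats Delta rules out a Condorcet winner.

none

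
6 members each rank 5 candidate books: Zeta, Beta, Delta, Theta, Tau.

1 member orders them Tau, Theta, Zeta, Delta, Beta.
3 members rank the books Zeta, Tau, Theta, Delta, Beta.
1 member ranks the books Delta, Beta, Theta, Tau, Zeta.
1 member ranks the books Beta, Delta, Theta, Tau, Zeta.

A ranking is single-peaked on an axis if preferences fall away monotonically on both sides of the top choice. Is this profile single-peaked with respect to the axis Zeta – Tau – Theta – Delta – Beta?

yes

Axis positions: Zeta=1, Tau=2, Theta=3, Delta=4, Beta=5.
Type 1 (peak Tau at position 2): ranking walks positions 2-3-1-4-5, expanding outward from the peak — single-peaked.
Type 2 (peak Zeta at position 1): ranking walks positions 1-2-3-4-5, expanding outward from the peak — single-peaked.
Type 3 (peak Delta at position 4): ranking walks positions 4-5-3-2-1, expanding outward from the peak — single-peaked.
Type 4 (peak Beta at position 5): ranking walks positions 5-4-3-2-1, expanding outward from the peak — single-peaked.
Every ranking is single-peaked on this axis.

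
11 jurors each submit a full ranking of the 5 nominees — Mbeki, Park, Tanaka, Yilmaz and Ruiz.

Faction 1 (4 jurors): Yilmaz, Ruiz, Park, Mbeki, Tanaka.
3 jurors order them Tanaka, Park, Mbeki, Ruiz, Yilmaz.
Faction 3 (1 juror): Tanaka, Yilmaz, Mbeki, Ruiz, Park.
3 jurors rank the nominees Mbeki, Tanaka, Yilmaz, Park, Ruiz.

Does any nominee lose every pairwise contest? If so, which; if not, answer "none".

Ruiz

Pairwise majorities:
Mbeki–Park: Park 7–4.
Mbeki vs Tanaka: 7 to 4, Mbeki.
Mbeki vs Yilmaz: Mbeki, 6–5.
Mbeki–Ruiz: Mbeki 7–4.
Park vs Tanaka: Tanaka, 7–4.
Park vs Yilmaz: Yilmaz wins 8–3.
Park vs Ruiz: 6 to 5, Park.
Tanaka vs Yilmaz: 7 to 4, Tanaka.
Tanaka vs Ruiz: Tanaka, 7–4.
Yilmaz vs Ruiz: Yilmaz wins 8–3.
Only Ruiz has no wins; Ruiz is the Condorcet loser.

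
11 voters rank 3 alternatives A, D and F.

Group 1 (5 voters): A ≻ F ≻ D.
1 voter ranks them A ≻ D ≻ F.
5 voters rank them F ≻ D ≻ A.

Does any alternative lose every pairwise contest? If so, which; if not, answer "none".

D

Pairwise majorities:
A vs D: 6 to 5, A.
A vs F: 5+1 = 6 for A, 5 for F — A by 6–5.
D vs F: F, 10–1.
Only D has no wins; D is the Condorcet loser.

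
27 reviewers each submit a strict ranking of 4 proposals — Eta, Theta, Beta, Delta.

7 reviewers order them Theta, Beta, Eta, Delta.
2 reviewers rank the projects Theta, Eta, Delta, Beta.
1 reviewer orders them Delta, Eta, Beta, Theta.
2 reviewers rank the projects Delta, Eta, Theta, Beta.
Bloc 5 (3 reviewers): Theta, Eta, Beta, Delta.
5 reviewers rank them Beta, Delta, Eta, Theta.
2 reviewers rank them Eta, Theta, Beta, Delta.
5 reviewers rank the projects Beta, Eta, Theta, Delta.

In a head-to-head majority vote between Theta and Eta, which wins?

Eta

Ballots ranking Theta above Eta: 7 + 2 + 3 = 12.
Ballots ranking Eta above Theta: 27 − 12 = 15.
Eta wins the head-to-head 15–12.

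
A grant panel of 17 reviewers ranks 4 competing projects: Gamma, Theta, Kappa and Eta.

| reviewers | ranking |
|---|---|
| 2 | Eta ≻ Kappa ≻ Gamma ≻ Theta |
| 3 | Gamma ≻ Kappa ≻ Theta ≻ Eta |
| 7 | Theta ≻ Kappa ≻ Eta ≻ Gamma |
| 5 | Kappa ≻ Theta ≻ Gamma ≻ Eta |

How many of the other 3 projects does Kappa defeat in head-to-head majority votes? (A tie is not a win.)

3

Kappa against each rival (17 reviewers):
Kappa vs Gamma: Kappa wins 14–3.
Kappa vs Theta: 10 to 7, Kappa.
Kappa vs Eta: Kappa preferred on 3+7+5 = 15 ballots; Kappa wins 15–2.
Kappa beats Gamma, Theta, Eta — 3 pairwise wins.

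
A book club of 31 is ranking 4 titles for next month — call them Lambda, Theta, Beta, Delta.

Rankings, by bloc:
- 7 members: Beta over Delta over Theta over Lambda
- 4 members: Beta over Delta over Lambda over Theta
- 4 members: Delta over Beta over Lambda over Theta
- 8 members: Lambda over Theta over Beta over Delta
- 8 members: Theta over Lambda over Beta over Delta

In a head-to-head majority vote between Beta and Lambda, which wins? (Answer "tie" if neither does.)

Ballots ranking Beta above Lambda: 7 + 4 + 4 = 15.
Ballots ranking Lambda above Beta: 31 − 15 = 16.
Lambda wins the head-to-head 16–15.

Lambda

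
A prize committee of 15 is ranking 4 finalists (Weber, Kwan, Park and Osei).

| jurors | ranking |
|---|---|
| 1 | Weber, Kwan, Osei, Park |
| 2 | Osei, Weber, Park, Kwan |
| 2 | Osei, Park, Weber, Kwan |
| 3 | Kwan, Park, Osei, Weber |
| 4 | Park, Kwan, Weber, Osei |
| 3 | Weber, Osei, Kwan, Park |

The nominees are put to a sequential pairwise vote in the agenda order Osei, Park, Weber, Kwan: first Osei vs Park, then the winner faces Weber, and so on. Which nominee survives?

Weber

Round 1: Osei vs Park — 8–7, Osei advances.
Round 2: Osei vs Weber — 7–8, Weber advances.
Round 3: Weber vs Kwan — 8–7, Weber advances.
The agenda winner is Weber.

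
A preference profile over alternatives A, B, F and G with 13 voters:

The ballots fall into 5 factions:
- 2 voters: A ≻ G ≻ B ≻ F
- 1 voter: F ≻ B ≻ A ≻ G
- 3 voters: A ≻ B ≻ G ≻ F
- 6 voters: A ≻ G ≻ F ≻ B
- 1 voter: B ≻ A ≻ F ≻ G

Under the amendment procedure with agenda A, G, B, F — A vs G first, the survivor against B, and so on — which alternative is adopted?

A

Round 1: A vs G — 13–0, A advances.
Round 2: A vs B — 11–2, A advances.
Round 3: A vs F — 12–1, A advances.
The agenda winner is A.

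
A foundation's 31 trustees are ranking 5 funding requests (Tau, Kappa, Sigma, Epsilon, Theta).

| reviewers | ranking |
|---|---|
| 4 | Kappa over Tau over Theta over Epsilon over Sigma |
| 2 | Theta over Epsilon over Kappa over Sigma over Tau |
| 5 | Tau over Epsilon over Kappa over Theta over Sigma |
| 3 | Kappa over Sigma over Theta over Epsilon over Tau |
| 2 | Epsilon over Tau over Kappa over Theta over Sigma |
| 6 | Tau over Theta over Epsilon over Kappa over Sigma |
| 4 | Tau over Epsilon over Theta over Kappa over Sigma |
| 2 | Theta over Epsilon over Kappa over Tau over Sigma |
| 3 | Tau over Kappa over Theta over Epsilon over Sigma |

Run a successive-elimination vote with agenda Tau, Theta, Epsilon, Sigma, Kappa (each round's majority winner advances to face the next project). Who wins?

Tau

Round 1: Tau vs Theta — 24–7, Tau advances.
Round 2: Tau vs Epsilon — 22–9, Tau advances.
Round 3: Tau vs Sigma — 26–5, Tau advances.
Round 4: Tau vs Kappa — 20–11, Tau advances.
Tau survives the agenda.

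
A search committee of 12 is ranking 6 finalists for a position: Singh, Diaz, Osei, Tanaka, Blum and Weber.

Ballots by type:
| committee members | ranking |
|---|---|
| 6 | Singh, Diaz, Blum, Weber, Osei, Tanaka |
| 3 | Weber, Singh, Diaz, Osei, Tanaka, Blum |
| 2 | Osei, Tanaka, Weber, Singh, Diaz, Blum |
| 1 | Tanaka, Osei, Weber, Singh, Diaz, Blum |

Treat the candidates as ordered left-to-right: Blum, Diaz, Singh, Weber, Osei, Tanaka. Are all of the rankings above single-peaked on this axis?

Axis positions: Blum=1, Diaz=2, Singh=3, Weber=4, Osei=5, Tanaka=6.
Type 1 (peak Singh at position 3): ranking walks positions 3-2-1-4-5-6, expanding outward from the peak — single-peaked.
Type 2 (peak Weber at position 4): ranking walks positions 4-3-2-5-6-1, expanding outward from the peak — single-peaked.
Type 3 (peak Osei at position 5): ranking walks positions 5-6-4-3-2-1, expanding outward from the peak — single-peaked.
Type 4 (peak Tanaka at position 6): ranking walks positions 6-5-4-3-2-1, expanding outward from the peak — single-peaked.
Every ranking is single-peaked on this axis.

yes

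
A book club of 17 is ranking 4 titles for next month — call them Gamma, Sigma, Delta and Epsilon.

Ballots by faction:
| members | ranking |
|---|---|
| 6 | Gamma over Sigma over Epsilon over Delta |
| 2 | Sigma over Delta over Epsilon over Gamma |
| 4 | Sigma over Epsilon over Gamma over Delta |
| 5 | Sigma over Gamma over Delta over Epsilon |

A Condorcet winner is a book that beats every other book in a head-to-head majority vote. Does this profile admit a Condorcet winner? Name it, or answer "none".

Sigma

Pairwise majorities:
Gamma vs Sigma: Sigma wins 11–6.
Gamma vs Delta: Gamma wins 15–2.
Gamma vs Epsilon: Gamma wins 11–6.
Sigma–Delta: Sigma 17–0.
Sigma–Epsilon: Sigma 17–0.
Delta vs Epsilon: Epsilon, 10–7.
Only Sigma has no losses; Sigma is the Condorcet winner.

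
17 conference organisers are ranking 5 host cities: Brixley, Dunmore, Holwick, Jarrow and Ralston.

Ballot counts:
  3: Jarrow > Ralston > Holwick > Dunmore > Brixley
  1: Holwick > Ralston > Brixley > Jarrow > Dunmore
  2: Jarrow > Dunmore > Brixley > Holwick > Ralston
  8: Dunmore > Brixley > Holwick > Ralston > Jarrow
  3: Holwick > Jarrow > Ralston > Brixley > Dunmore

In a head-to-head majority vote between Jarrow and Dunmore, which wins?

Jarrow

Ballots ranking Jarrow above Dunmore: 3 + 1 + 2 + 3 = 9.
Ballots ranking Dunmore above Jarrow: 17 − 9 = 8.
Jarrow wins the head-to-head 9–8.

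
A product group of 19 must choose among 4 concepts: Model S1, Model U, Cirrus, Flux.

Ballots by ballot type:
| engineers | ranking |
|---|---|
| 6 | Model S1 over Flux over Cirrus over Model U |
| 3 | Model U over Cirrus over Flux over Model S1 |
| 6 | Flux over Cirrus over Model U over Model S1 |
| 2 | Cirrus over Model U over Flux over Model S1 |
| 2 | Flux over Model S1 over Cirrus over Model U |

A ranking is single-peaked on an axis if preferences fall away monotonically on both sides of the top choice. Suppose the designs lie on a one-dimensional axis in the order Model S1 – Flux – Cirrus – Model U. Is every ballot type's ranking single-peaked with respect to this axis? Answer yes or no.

yes

Axis positions: Model S1=1, Flux=2, Cirrus=3, Model U=4.
Ballot type 1 (peak Model S1 at position 1): ranking walks positions 1-2-3-4, expanding outward from the peak — single-peaked.
Ballot type 2 (peak Model U at position 4): ranking walks positions 4-3-2-1, expanding outward from the peak — single-peaked.
Ballot type 3 (peak Flux at position 2): ranking walks positions 2-3-4-1, expanding outward from the peak — single-peaked.
Ballot type 4 (peak Cirrus at position 3): ranking walks positions 3-4-2-1, expanding outward from the peak — single-peaked.
Ballot type 5 (peak Flux at position 2): ranking walks positions 2-1-3-4, expanding outward from the peak — single-peaked.
Every ranking is single-peaked on this axis.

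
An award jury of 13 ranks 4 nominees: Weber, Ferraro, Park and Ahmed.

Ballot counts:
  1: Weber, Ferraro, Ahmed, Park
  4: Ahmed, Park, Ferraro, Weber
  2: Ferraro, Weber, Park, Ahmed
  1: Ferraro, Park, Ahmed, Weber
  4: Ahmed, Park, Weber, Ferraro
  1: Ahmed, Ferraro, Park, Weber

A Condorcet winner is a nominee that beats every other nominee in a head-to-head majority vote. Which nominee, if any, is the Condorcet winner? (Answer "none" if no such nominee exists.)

Ahmed

Check each pair by majority over 13 ballots:
Weber vs Ferraro: Ferraro, 8–5.
Weber vs Park: Park, 10–3.
Weber vs Ahmed: Ahmed, 10–3.
Ferraro vs Park: Park wins 8–5.
Ferraro vs Ahmed: Ahmed, 9–4.
Park vs Ahmed: Ahmed wins 10–3.
Ahmed beats each of Weber, Ferraro, Park — Ahmed is the Condorcet winner.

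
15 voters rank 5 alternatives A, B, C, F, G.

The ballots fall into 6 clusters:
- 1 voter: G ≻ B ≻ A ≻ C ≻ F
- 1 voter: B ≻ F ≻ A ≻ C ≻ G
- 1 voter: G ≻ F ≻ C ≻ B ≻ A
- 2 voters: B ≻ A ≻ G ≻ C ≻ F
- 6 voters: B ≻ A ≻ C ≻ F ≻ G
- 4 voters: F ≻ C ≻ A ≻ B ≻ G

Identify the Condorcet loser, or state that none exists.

G

Pairwise majorities:
A vs B: 4 for A, 11 for B — B by 11–4.
A vs C: A preferred on 1+1+2+6 = 10 ballots; A wins 10–5.
A vs F: A wins 9–6.
A vs G: A preferred on 1+2+6+4 = 13 ballots; A wins 13–2.
B vs C: B is ranked higher on 1+1+2+6 = 10 ballots, C on 5. B wins 10–5.
B vs F: 10 to 5, B.
B–G: B 13–2.
C vs F: C, 9–6.
C vs G: C is ranked higher on 1+6+4 = 11 ballots, G on 4. C wins 11–4.
F vs G: 1+6+4 = 11 for F, 4 for G — F by 11–4.
G loses to every other alternative — it is the Condorcet loser.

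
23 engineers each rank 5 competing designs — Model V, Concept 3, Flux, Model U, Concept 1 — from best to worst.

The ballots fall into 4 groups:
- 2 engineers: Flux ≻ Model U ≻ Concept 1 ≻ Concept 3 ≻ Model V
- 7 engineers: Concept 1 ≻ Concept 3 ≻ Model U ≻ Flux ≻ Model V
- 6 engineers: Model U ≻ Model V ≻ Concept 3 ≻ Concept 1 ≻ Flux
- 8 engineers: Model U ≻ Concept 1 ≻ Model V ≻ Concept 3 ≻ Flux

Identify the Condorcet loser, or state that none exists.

Pairwise majorities:
Model V vs Concept 3: Model V preferred on 6+8 = 14 ballots; Model V wins 14–9.
Model V vs Flux: Model V, 14–9.
Model V vs Model U: Model V preferred on 0 ballots; Model U wins 23–0.
Model V vs Concept 1: Concept 1, 17–6.
Concept 3 vs Flux: 21 to 2, Concept 3.
Concept 3 vs Model U: Model U, 16–7.
Concept 3–Concept 1: Concept 1 17–6.
Flux vs Model U: Flux preferred on 2 ballots; Model U wins 21–2.
Flux vs Concept 1: Concept 1, 21–2.
Model U–Concept 1: Model U 16–7.
Flux loses to every other design — it is the Condorcet loser.

Flux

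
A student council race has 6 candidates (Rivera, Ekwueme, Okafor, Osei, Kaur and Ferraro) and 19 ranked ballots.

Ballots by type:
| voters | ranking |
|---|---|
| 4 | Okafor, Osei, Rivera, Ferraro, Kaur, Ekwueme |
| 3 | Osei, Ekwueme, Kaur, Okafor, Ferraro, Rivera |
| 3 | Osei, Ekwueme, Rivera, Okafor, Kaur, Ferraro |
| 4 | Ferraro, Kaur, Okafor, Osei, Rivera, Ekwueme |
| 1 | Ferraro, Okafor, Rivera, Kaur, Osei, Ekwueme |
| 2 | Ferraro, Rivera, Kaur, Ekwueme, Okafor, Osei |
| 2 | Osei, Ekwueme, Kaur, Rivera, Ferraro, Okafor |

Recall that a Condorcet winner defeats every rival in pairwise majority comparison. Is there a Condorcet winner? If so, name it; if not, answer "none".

none

Check each pair by majority over 19 ballots:
Rivera vs Ekwueme: Rivera preferred on 4+4+1+2 = 11 ballots; Rivera wins 11–8.
Rivera vs Okafor: 7 to 12, Okafor.
Rivera vs Osei: Rivera is ranked higher on 1+2 = 3 ballots, Osei on 16. Osei wins 16–3.
Rivera vs Kaur: 10 to 9, Rivera.
Rivera vs Ferraro: Rivera is ranked higher on 4+3+2 = 9 ballots, Ferraro on 10. Ferraro wins 10–9.
Ekwueme vs Okafor: 10 to 9, Ekwueme.
Ekwueme vs Osei: 2 for Ekwueme, 17 for Osei — Osei by 17–2.
Ekwueme vs Kaur: 3+3+2 = 8 for Ekwueme, 11 for Kaur — Kaur by 11–8.
Ekwueme vs Ferraro: Ekwueme is ranked higher on 3+3+2 = 8 ballots, Ferraro on 11. Ferraro wins 11–8.
Okafor vs Osei: 4+4+1+2 = 11 for Okafor, 8 for Osei — Okafor by 11–8.
Okafor vs Kaur: Okafor preferred on 4+3+1 = 8 ballots; Kaur wins 11–8.
Okafor vs Ferraro: 10 to 9, Okafor.
Osei vs Kaur: Osei preferred on 4+3+3+2 = 12 ballots; Osei wins 12–7.
Osei vs Ferraro: Osei is ranked higher on 4+3+3+2 = 12 ballots, Ferraro on 7. Osei wins 12–7.
Kaur vs Ferraro: 3+3+2 = 8 for Kaur, 11 for Ferraro — Ferraro by 11–8.
Every candidate loses at least once (Rivera loses to Okafor; Ekwueme loses to Rivera; Okafor loses to Ekwueme; Osei loses to Okafor; Kaur loses to Rivera; Ferraro loses to Okafor). The majority relation contains the cycle Rivera > Ekwueme > Okafor > Rivera, so there is no Condorcet winner.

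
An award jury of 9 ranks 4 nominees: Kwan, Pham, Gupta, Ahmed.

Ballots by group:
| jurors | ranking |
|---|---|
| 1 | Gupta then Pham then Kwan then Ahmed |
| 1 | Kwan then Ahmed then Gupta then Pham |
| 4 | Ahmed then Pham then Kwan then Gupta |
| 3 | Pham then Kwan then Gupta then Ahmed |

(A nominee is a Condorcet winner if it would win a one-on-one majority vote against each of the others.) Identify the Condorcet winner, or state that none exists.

Head-to-head results (9 jurors):
Kwan vs Pham: Pham wins 8–1.
Kwan vs Gupta: Kwan, 8–1.
Kwan vs Ahmed: Kwan wins 5–4.
Pham vs Gupta: Pham, 7–2.
Pham vs Ahmed: Ahmed, 5–4.
Gupta vs Ahmed: Ahmed wins 5–4.
Each nominee drops at least one matchup (Kwan loses to Pham; Pham loses to Ahmed; Gupta loses to Kwan; Ahmed loses to Kwan); the cycle Kwan > Ahmed > Pham > Kwan rules out a Condorcet winner.

none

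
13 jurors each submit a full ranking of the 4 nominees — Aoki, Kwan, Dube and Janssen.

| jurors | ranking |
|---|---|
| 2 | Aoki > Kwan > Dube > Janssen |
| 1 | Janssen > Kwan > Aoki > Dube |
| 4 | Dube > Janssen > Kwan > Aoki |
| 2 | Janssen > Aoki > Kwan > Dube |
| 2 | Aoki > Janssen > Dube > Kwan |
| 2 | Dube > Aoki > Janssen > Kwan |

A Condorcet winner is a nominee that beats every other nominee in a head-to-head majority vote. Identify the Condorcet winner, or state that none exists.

none

Check each pair by majority over 13 ballots:
Aoki vs Kwan: Aoki preferred on 2+2+2+2 = 8 ballots; Aoki wins 8–5.
Aoki vs Dube: 2+1+2+2 = 7 for Aoki, 6 for Dube — Aoki by 7–6.
Aoki vs Janssen: 6 to 7, Janssen.
Kwan vs Dube: 5 to 8, Dube.
Kwan vs Janssen: Kwan is ranked higher on 2 ballots, Janssen on 11. Janssen wins 11–2.
Dube vs Janssen: 8 to 5, Dube.
Each nominee drops at least one matchup (Aoki loses to Janssen; Kwan loses to Aoki; Dube loses to Aoki; Janssen loses to Dube); the cycle Aoki beats Dube beats Janssen beats Aoki rules out a Condorcet winner.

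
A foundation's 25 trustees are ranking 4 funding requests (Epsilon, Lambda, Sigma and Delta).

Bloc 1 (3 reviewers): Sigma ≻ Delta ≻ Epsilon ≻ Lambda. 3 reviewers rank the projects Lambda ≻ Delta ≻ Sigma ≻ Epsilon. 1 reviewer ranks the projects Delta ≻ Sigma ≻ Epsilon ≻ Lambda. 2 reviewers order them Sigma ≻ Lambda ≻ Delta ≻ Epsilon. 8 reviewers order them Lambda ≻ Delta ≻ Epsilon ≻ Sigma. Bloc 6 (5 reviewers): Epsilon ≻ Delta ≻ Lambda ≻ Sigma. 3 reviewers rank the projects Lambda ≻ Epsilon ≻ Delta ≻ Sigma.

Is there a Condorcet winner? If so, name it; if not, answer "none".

Lambda

Pairwise majorities:
Epsilon–Lambda: Lambda 16–9.
Epsilon vs Sigma: Epsilon wins 16–9.
Epsilon vs Delta: Delta wins 17–8.
Lambda–Sigma: Lambda 19–6.
Lambda vs Delta: Lambda, 16–9.
Sigma vs Delta: Delta, 20–5.
Lambda defeats every rival head-to-head and is the Condorcet winner.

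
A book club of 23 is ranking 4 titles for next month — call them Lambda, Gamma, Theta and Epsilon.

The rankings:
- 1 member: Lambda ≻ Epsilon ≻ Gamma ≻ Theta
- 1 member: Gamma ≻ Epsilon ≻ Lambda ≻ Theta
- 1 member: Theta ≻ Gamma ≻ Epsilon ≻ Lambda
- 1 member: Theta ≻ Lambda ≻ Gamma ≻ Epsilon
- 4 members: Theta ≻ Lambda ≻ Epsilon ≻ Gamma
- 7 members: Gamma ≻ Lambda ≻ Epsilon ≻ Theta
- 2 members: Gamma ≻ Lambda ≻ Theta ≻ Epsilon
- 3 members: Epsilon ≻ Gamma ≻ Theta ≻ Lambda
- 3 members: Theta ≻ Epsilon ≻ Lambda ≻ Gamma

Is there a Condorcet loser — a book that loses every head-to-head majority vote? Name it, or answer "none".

none

Head-to-head results (23 members):
Lambda–Gamma: Gamma 14–9.
Lambda–Theta: Theta 12–11.
Lambda vs Epsilon: Lambda, 15–8.
Gamma vs Theta: Gamma, 14–9.
Gamma vs Epsilon: Gamma preferred on 1+1+1+7+2 = 12 ballots; Gamma wins 12–11.
Theta vs Epsilon: Theta is ranked higher on 1+1+4+2+3 = 11 ballots, Epsilon on 12. Epsilon wins 12–11.
Every book wins at least one matchup (Lambda beats Epsilon; Gamma beats Lambda; Theta beats Lambda; Epsilon beats Theta), so there is no Condorcet loser.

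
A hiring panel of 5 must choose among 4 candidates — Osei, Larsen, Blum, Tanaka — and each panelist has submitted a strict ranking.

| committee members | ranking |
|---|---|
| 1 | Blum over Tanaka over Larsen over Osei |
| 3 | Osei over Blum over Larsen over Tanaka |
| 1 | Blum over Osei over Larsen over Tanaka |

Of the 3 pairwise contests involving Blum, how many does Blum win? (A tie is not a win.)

Blum against each rival (5 committee members):
Blum vs Osei: Osei, 3–2.
Blum–Larsen: Blum 5–0.
Blum–Tanaka: Blum 5–0.
Blum beats Larsen, Tanaka; loses to Osei — 2 pairwise wins.

2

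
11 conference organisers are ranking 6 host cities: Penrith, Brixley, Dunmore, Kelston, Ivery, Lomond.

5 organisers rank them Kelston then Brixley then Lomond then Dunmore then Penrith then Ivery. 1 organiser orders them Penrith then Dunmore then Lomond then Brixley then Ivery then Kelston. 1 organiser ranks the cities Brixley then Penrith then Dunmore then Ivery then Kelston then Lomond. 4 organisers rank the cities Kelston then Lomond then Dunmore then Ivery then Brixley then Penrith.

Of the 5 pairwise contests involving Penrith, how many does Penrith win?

1

Penrith against each rival (11 organisers):
Penrith vs Brixley: Penrith is ranked higher on 1 ballot, Brixley on 10. Brixley wins 10–1.
Penrith vs Dunmore: Dunmore wins 9–2.
Penrith–Kelston: Kelston 9–2.
Penrith vs Ivery: Penrith is ranked higher on 5+1+1 = 7 ballots, Ivery on 4. Penrith wins 7–4.
Penrith vs Lomond: Penrith is ranked higher on 1+1 = 2 ballots, Lomond on 9. Lomond wins 9–2.
Penrith beats Ivery; loses to Brixley, Dunmore, Kelston, Lomond — 1 pairwise win.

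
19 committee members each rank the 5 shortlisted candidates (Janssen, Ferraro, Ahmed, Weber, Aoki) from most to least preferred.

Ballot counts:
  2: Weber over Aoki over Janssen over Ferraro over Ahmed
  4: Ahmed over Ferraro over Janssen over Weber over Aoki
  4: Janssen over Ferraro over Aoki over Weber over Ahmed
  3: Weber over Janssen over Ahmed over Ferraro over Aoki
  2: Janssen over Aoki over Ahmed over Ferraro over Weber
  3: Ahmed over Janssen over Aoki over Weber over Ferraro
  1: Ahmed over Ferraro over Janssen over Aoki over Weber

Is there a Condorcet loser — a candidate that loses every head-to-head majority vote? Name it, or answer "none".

Pairwise majorities:
Janssen vs Ferraro: Janssen preferred on 2+4+3+2+3 = 14 ballots; Janssen wins 14–5.
Janssen vs Ahmed: Janssen preferred on 2+4+3+2 = 11 ballots; Janssen wins 11–8.
Janssen vs Weber: Janssen preferred on 4+4+2+3+1 = 14 ballots; Janssen wins 14–5.
Janssen vs Aoki: Janssen, 17–2.
Ferraro vs Ahmed: 6 to 13, Ahmed.
Ferraro vs Weber: Ferraro, 11–8.
Ferraro vs Aoki: Ferraro is ranked higher on 4+4+3+1 = 12 ballots, Aoki on 7. Ferraro wins 12–7.
Ahmed vs Weber: Ahmed preferred on 4+2+3+1 = 10 ballots; Ahmed wins 10–9.
Ahmed vs Aoki: Ahmed, 11–8.
Weber vs Aoki: 2+4+3 = 9 for Weber, 10 for Aoki — Aoki by 10–9.
Only Weber has no wins; Weber is the Condorcet loser.

Weber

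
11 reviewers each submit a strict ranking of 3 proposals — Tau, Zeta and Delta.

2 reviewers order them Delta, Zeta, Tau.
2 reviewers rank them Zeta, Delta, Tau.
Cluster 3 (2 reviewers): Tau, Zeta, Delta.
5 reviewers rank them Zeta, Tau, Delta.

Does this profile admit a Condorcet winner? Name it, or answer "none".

Zeta

Head-to-head results (11 reviewers):
Tau vs Zeta: 2 for Tau, 9 for Zeta — Zeta by 9–2.
Tau vs Delta: Tau preferred on 2+5 = 7 ballots; Tau wins 7–4.
Zeta vs Delta: 2+2+5 = 9 for Zeta, 2 for Delta — Zeta by 9–2.
Zeta wins every pairwise contest, so Zeta is the Condorcet winner.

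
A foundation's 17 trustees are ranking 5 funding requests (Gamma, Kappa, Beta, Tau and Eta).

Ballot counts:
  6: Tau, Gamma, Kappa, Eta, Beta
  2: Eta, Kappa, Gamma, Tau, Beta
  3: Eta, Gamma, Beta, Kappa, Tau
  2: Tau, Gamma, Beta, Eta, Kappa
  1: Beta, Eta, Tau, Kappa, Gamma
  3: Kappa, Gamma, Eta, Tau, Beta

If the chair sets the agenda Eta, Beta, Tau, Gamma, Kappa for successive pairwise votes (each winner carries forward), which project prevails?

Gamma

Round 1: Eta vs Beta — 14–3, Eta advances.
Round 2: Eta vs Tau — 9–8, Eta advances.
Round 3: Eta vs Gamma — 6–11, Gamma advances.
Round 4: Gamma vs Kappa — 11–6, Gamma advances.
Gamma survives the agenda.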